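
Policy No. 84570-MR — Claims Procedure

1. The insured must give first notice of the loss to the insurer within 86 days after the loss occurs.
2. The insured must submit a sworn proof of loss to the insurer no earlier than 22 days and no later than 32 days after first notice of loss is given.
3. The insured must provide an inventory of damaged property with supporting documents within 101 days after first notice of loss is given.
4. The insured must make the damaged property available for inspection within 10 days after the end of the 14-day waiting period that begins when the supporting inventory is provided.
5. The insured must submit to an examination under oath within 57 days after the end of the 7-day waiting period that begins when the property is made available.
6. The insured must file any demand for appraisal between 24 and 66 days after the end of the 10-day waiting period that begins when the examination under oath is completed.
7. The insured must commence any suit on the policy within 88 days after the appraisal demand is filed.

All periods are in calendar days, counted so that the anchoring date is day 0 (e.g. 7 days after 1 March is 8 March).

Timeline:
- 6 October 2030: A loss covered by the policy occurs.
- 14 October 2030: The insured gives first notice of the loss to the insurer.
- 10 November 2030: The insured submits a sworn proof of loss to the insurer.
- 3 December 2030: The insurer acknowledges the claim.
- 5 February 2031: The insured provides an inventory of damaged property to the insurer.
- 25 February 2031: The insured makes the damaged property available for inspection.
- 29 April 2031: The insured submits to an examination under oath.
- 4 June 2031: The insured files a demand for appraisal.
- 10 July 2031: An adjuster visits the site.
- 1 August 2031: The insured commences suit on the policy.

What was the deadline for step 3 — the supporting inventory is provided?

Step 3 runs from 14 October 2030, when first notice of loss is given. 101 days after 14 October 2030 is 23 January 2031.

23 January 2031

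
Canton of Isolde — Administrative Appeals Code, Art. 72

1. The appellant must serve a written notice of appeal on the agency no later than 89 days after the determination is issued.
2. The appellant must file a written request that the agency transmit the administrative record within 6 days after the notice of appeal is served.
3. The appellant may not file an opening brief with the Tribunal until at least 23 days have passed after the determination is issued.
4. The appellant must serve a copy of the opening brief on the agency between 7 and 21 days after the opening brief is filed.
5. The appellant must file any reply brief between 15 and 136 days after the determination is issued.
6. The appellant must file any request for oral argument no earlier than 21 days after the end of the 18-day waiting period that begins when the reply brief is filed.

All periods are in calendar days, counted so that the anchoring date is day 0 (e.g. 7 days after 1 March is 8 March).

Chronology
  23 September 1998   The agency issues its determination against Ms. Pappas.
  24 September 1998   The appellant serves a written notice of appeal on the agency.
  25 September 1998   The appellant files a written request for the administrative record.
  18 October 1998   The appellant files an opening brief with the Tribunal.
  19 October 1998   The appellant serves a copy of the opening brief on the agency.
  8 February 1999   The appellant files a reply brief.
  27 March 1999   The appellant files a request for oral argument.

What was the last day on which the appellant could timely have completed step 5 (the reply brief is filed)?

6 February 1999

Step 5 runs from 23 September 1998, when the determination is issued. The window is 15–136 days after 23 September 1998; it closes on 6 February 1999.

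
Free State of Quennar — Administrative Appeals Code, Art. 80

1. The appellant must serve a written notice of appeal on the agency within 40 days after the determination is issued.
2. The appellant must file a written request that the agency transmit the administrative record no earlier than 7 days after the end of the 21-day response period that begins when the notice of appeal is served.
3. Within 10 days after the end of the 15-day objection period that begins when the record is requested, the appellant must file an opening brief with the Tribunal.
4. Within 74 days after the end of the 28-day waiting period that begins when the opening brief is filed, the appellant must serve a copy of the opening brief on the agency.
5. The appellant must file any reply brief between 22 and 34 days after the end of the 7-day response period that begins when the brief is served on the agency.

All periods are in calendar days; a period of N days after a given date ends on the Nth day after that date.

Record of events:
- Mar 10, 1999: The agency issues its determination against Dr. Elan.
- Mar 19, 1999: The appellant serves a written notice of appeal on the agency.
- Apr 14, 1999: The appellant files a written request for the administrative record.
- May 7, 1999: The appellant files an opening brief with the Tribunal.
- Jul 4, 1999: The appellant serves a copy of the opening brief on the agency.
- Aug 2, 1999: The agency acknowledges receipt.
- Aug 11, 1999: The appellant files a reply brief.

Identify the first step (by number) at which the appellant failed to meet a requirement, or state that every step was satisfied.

(1) due by Mar 10, 1999 + 40 days = Apr 19, 1999; completed Mar 19, 1999, before the deadline.
(2) permitted from Apr 9, 1999 + 7 days = Apr 16, 1999 onward; Apr 14, 1999 is 2 days before the earliest permitted date.
The procedure was therefore not followed at step 2.

Step 2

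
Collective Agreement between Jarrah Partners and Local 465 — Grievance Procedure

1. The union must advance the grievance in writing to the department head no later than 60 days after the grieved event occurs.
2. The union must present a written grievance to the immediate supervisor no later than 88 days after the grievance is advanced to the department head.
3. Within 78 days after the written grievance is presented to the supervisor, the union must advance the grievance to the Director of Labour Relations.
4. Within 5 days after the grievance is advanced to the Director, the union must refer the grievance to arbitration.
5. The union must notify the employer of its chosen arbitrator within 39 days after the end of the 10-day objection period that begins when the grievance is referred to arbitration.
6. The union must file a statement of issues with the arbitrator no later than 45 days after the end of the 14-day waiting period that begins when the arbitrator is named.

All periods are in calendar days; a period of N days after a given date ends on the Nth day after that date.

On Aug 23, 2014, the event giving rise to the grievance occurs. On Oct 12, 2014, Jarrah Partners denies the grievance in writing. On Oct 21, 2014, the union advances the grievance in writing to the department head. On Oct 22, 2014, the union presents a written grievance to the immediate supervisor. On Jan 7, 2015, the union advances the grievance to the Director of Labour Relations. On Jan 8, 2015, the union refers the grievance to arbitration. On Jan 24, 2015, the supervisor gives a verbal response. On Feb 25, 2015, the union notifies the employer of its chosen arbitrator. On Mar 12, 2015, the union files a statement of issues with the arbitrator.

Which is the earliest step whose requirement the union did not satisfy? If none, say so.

(1) due by Aug 23, 2014 + 60 days = Oct 22, 2014; Oct 21, 2014 is within that limit.
(2) due by Oct 21, 2014 + 88 days = Jan 17, 2015; Oct 22, 2014 is within that limit.
(3) due by Oct 22, 2014 + 78 days = Jan 8, 2015; Jan 7, 2015 is within that limit.
(4) due by Jan 7, 2015 + 5 days = Jan 12, 2015; Jan 8, 2015 is within that limit.
(5) due by Jan 18, 2015 + 39 days = Feb 26, 2015; Feb 25, 2015 is within that limit.
(6) due by Mar 11, 2015 + 45 days = Apr 25, 2015; Mar 12, 2015 is within that limit.

None — every step was satisfied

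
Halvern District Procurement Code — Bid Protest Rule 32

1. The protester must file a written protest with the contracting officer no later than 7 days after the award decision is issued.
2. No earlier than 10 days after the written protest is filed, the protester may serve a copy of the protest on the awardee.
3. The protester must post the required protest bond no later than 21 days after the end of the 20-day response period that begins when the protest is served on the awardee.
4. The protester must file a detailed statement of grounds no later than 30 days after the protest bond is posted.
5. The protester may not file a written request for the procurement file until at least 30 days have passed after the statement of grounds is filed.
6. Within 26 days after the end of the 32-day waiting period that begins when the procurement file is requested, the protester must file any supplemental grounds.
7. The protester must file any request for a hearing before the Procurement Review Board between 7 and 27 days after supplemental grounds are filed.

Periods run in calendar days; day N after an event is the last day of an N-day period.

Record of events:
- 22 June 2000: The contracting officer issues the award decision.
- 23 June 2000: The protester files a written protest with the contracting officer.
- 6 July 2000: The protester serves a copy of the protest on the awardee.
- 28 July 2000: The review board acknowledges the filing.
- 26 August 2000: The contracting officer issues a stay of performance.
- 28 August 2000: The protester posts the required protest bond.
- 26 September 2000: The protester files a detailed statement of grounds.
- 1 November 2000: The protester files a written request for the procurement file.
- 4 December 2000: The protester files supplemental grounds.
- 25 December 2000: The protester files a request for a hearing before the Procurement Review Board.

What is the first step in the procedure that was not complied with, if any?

Step 3

Step 1 — counting 7 days from 22 June 2000 (when the award decision is issued) gives a deadline of 29 June 2000; done 23 June 2000 — timely.
Step 2 — must wait 10 days from 23 June 2000 (when the written protest is filed), so not before 3 July 2000; 6 July 2000 is on or after that date.
Step 3 — counting 21 days from 26 July 2000 (end of the 20-day response period, which began when the protest is served on the awardee on 6 July 2000) gives a deadline of 16 August 2000; 28 August 2000 misses that deadline by 12 days.
The analysis stops there.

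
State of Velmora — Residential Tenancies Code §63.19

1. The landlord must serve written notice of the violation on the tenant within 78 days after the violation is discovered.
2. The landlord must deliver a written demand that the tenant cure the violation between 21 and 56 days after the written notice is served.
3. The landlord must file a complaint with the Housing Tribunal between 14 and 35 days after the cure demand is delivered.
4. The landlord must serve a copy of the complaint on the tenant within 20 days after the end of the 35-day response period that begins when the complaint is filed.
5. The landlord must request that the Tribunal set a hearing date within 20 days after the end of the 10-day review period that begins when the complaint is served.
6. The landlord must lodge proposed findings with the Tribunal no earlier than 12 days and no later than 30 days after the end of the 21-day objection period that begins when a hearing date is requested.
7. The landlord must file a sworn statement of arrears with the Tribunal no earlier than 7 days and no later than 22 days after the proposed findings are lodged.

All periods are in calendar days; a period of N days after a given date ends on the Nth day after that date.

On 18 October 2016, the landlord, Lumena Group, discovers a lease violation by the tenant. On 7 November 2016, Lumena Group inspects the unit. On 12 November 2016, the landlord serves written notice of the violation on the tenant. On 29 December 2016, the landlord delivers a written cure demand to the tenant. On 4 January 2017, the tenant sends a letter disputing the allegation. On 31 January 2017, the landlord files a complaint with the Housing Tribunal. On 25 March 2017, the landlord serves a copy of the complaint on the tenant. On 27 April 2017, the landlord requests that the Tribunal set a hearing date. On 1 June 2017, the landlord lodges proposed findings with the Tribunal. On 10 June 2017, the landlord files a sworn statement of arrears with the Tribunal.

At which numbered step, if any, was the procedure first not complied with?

Step 5

Step 1: 78 days after 18 October 2016 (when the violation is discovered) is 4 January 2017; 12 November 2016 is within that limit.
Step 2: the window is 21–56 days after 12 November 2016 (when the written notice is served), so 3 December 2016 through 7 January 2017; done 29 December 2016, which is between those dates.
Step 3: the window is 14–35 days after 29 December 2016 (when the cure demand is delivered), so 12 January 2017 through 2 February 2017; 31 January 2017 falls inside that range.
Step 4: 20 days after 7 March 2017 (end of the 35-day response period, which began when the complaint is filed on 31 January 2017) is 27 March 2017; done 25 March 2017 — timely.
Step 5: 20 days after 4 April 2017 (end of the 10-day review period, which began when the complaint is served on 25 March 2017) is 24 April 2017; done 27 April 2017 — 3 days late.
No need to go further; step 5 was not satisfied.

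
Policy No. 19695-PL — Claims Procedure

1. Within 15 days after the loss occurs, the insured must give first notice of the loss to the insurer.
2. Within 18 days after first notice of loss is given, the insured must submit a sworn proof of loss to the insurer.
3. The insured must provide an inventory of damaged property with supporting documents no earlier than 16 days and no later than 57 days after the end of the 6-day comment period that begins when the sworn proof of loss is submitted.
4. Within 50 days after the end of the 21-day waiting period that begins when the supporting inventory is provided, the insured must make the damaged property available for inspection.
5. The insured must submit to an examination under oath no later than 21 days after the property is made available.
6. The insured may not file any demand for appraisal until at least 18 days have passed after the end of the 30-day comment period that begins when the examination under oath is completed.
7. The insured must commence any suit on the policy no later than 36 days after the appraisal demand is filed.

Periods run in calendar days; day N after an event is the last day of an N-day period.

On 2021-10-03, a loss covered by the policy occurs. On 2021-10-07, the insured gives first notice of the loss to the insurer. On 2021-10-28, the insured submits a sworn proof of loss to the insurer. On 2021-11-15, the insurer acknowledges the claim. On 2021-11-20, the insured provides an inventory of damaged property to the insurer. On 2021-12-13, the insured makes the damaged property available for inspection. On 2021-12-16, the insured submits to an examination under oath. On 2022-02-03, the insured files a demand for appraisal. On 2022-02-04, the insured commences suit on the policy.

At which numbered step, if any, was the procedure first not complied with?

Step 1 — counting 15 days from 2021-10-03 (when the loss occurs) gives a deadline of 2021-10-18; done 2021-10-07 — timely.
Step 2 — counting 18 days from 2021-10-07 (when first notice of loss is given) gives a deadline of 2021-10-25; not done until 2021-10-28, 3 days after the deadline.
The procedure was therefore not followed at step 2.

Step 2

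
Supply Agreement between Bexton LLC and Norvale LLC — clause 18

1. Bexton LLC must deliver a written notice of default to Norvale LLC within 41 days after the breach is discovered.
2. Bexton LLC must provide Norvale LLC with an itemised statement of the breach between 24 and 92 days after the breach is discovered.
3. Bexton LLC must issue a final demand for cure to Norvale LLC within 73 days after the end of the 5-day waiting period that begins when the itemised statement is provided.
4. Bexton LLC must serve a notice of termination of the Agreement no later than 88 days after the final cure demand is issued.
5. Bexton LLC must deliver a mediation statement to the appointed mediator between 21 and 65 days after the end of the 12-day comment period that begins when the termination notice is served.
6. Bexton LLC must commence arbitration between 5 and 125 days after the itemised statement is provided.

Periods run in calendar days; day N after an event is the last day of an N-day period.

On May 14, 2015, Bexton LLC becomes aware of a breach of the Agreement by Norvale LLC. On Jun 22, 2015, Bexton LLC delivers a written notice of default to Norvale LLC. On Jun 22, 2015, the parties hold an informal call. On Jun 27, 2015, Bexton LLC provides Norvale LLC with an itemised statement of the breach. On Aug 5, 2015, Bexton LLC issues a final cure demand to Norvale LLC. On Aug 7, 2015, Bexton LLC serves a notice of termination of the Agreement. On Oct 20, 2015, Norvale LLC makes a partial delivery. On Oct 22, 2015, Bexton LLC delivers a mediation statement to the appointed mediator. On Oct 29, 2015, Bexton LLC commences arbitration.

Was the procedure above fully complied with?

Step 1: 41 days after May 14, 2015 (when the breach is discovered) is Jun 24, 2015; completed Jun 22, 2015, before the deadline.
Step 2: the window is 24–92 days after May 14, 2015 (when the breach is discovered), so Jun 7, 2015 through Aug 14, 2015; done Jun 27, 2015 — within the window.
Step 3: 73 days after Jul 2, 2015 (end of the 5-day waiting period, which began when the itemised statement is provided on Jun 27, 2015) is Sep 13, 2015; completed Aug 5, 2015, before the deadline.
Step 4: 88 days after Aug 5, 2015 (when the final cure demand is issued) is Nov 1, 2015; Aug 7, 2015 is within that limit.
Step 5: the window is 21–65 days after Aug 19, 2015 (end of the 12-day comment period, which began when the termination notice is served on Aug 7, 2015), so Sep 9, 2015 through Oct 23, 2015; done Oct 22, 2015, which is between those dates.
Step 6: the window is 5–125 days after Jun 27, 2015 (when the itemised statement is provided), so Jul 2, 2015 through Oct 30, 2015; done Oct 29, 2015, which is between those dates.

Yes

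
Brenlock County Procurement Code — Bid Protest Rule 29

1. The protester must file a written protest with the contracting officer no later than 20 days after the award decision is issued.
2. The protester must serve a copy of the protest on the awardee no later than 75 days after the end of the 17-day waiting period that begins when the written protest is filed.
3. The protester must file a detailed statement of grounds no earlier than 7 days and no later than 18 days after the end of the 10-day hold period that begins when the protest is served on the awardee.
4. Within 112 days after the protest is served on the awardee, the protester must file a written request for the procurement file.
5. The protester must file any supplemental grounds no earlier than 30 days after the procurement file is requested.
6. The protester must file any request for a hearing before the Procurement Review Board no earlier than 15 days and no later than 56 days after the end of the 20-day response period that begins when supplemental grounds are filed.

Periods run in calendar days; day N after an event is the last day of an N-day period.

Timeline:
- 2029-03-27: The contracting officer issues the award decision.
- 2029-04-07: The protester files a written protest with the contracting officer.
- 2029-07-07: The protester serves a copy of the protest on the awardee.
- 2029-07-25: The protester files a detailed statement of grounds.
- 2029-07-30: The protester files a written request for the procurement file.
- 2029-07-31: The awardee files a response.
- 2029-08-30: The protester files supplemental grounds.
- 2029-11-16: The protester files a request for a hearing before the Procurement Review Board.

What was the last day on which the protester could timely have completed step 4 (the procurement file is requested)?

Step 4 runs from 2029-07-07, when the protest is served on the awardee. 112 days after 2029-07-07 is 2029-10-27.

2029-10-27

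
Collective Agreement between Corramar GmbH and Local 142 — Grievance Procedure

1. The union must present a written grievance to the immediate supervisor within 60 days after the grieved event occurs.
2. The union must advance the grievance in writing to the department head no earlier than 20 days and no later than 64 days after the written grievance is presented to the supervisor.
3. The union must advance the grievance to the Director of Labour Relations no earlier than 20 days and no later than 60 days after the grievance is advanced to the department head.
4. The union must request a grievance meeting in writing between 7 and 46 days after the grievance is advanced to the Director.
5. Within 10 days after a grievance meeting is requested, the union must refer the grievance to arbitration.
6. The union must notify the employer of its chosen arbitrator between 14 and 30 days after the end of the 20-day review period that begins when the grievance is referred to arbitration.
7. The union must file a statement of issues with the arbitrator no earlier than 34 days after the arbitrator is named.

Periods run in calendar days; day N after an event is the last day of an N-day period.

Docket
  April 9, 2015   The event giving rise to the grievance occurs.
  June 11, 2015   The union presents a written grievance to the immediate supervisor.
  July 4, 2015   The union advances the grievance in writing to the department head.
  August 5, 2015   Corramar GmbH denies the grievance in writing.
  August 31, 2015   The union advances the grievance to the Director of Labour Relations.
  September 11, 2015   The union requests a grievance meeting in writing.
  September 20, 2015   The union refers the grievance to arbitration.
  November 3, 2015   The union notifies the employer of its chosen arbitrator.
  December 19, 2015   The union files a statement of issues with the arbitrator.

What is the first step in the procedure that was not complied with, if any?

(1) due by April 9, 2015 + 60 days = June 8, 2015; June 11, 2015 misses that deadline by 3 days.
That is the first point of non-compliance.

Step 1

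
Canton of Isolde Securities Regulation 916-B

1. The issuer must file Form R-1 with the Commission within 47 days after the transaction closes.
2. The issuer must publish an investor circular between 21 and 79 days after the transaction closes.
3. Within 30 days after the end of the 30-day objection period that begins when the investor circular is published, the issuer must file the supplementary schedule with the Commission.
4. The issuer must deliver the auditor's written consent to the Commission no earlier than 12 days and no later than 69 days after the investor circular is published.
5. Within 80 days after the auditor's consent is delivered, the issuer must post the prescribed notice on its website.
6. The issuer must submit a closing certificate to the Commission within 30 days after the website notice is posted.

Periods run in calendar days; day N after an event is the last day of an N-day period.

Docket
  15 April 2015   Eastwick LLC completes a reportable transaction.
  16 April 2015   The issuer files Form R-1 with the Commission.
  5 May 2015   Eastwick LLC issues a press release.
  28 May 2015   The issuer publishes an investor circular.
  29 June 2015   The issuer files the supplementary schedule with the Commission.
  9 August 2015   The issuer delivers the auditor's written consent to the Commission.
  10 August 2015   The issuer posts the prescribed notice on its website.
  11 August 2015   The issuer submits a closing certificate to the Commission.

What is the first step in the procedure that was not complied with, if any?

Step 4

(1) due by 15 April 2015 + 47 days = 1 June 2015; 16 April 2015 is within that limit.
(2) the permitted window runs from 15 April 2015 + 21 = 6 May 2015 to 15 April 2015 + 79 = 3 July 2015; 28 May 2015 falls inside that range.
(3) due by 27 June 2015 + 30 days = 27 July 2015; done 29 June 2015 — timely.
(4) the permitted window runs from 28 May 2015 + 12 = 9 June 2015 to 28 May 2015 + 69 = 5 August 2015; done 9 August 2015 — 4 days after the window closed.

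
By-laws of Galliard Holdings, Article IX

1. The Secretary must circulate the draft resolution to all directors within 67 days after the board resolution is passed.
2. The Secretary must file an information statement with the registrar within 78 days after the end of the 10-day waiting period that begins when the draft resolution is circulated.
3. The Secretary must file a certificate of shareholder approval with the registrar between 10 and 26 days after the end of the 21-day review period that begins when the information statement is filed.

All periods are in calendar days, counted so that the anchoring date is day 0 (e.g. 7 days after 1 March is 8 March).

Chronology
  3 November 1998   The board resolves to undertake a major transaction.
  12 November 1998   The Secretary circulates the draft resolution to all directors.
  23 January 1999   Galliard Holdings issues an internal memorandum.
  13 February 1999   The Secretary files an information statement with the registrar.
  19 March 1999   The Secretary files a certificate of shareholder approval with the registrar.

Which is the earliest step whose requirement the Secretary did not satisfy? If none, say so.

(1) due by 3 November 1998 + 67 days = 9 January 1999; completed 12 November 1998, before the deadline.
(2) due by 22 November 1998 + 78 days = 8 February 1999; done 13 February 1999 — 5 days late.
That is the first point of non-compliance.

Step 2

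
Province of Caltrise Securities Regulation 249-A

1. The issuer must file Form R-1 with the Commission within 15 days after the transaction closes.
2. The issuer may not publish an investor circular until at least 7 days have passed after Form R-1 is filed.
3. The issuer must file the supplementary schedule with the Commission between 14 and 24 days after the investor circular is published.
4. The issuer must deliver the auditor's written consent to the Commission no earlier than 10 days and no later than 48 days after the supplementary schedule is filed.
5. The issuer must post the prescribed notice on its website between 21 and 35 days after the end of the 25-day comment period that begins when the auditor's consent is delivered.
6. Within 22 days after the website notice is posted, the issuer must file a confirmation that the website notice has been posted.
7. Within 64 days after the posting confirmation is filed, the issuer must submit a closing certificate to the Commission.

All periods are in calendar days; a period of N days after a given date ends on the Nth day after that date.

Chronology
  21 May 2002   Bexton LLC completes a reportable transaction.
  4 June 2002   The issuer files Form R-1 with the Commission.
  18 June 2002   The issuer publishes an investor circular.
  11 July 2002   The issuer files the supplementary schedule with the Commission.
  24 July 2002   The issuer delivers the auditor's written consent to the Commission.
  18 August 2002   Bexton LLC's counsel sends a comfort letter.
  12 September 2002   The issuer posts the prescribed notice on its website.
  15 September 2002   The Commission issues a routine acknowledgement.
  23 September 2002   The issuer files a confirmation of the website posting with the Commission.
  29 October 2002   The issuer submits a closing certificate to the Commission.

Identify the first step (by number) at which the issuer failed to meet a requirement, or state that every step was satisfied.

None — every step was satisfied

Step 1 — counting 15 days from 21 May 2002 (when the transaction closes) gives a deadline of 5 June 2002; completed 4 June 2002, before the deadline.
Step 2 — must wait 7 days from 4 June 2002 (when Form R-1 is filed), so not before 11 June 2002; done 18 June 2002 — permitted.
Step 3 — 14 and 24 days from 18 June 2002 (when the investor circular is published) are 2 July 2002 and 12 July 2002 respectively; 11 July 2002 falls inside that range.
Step 4 — 10 and 48 days from 11 July 2002 (when the supplementary schedule is filed) are 21 July 2002 and 28 August 2002 respectively; 24 July 2002 falls inside that range.
Step 5 — 21 and 35 days from 18 August 2002 (end of the 25-day comment period, which began when the auditor's consent is delivered on 24 July 2002) are 8 September 2002 and 22 September 2002 respectively; 12 September 2002 falls inside that range.
Step 6 — counting 22 days from 12 September 2002 (when the website notice is posted) gives a deadline of 4 October 2002; completed 23 September 2002, before the deadline.
Step 7 — counting 64 days from 23 September 2002 (when the posting confirmation is filed) gives a deadline of 26 November 2002; done 29 October 2002 — timely.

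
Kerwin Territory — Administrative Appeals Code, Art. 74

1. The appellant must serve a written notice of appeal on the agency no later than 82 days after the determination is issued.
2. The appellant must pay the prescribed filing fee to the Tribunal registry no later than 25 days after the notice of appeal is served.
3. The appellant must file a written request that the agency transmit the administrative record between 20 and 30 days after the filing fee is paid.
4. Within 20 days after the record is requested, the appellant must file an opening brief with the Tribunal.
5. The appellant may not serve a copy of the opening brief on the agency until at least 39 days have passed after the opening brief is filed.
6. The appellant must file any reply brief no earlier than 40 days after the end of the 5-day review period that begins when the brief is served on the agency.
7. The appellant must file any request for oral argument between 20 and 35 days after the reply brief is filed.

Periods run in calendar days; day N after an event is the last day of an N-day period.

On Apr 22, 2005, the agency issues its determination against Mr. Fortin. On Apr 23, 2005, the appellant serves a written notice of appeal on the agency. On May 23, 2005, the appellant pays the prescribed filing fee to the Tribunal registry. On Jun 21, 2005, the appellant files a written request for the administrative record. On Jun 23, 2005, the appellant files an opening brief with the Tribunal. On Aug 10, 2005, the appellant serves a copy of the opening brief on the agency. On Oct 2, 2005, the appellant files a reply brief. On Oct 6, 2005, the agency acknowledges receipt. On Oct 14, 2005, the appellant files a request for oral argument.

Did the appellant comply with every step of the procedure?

Step 1 — counting 82 days from Apr 22, 2005 (when the determination is issued) gives a deadline of Jul 13, 2005; done Apr 23, 2005 — timely.
Step 2 — counting 25 days from Apr 23, 2005 (when the notice of appeal is served) gives a deadline of May 18, 2005; not done until May 23, 2005, 5 days after the deadline.

No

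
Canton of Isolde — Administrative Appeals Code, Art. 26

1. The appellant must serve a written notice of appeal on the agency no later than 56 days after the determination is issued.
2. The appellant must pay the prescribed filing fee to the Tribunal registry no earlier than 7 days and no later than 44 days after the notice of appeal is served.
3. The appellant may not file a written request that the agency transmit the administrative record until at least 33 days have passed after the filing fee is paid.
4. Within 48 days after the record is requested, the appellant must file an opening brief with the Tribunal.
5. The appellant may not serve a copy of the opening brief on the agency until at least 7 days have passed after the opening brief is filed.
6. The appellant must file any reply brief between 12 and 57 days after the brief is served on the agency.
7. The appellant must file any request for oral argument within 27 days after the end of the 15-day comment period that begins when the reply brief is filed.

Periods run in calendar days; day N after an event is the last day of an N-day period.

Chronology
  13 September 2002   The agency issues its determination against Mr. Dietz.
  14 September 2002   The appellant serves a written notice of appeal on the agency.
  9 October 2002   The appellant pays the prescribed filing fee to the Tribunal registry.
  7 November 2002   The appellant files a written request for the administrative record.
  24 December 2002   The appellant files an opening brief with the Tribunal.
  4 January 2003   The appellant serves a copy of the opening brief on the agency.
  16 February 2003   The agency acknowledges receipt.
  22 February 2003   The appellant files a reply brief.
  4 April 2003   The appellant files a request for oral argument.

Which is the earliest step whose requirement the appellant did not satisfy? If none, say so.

Step 3

Step 1 — counting 56 days from 13 September 2002 (when the determination is issued) gives a deadline of 8 November 2002; 14 September 2002 is within that limit.
Step 2 — 7 and 44 days from 14 September 2002 (when the notice of appeal is served) are 21 September 2002 and 28 October 2002 respectively; done 9 October 2002 — within the window.
Step 3 — must wait 33 days from 9 October 2002 (when the filing fee is paid), so not before 11 November 2002; done 7 November 2002 — 4 days too early.
No need to go further; step 3 was not satisfied.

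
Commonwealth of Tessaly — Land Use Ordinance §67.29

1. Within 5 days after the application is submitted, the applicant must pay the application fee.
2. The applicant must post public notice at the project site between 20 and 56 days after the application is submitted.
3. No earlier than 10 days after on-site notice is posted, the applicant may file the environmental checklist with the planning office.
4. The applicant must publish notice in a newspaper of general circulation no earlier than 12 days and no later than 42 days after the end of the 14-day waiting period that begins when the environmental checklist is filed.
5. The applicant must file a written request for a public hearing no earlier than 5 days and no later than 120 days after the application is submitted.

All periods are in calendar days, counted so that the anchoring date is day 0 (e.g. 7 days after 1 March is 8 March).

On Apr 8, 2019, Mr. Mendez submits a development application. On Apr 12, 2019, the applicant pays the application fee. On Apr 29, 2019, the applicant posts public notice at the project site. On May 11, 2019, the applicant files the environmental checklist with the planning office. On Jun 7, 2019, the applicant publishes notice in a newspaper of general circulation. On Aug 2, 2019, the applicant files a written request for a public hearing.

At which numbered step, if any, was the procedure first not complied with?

None — every step was satisfied

Step 1: 5 days after Apr 8, 2019 (when the application is submitted) is Apr 13, 2019; completed Apr 12, 2019, before the deadline.
Step 2: the window is 20–56 days after Apr 8, 2019 (when the application is submitted), so Apr 28, 2019 through Jun 3, 2019; done Apr 29, 2019, which is between those dates.
Step 3: the earliest permitted date is 10 days after Apr 29, 2019 (when on-site notice is posted), i.e. May 9, 2019; May 11, 2019 is on or after that date.
Step 4: the window is 12–42 days after May 25, 2019 (end of the 14-day waiting period, which began when the environmental checklist is filed on May 11, 2019), so Jun 6, 2019 through Jul 6, 2019; done Jun 7, 2019, which is between those dates.
Step 5: the window is 5–120 days after Apr 8, 2019 (when the application is submitted), so Apr 13, 2019 through Aug 6, 2019; done Aug 2, 2019 — within the window.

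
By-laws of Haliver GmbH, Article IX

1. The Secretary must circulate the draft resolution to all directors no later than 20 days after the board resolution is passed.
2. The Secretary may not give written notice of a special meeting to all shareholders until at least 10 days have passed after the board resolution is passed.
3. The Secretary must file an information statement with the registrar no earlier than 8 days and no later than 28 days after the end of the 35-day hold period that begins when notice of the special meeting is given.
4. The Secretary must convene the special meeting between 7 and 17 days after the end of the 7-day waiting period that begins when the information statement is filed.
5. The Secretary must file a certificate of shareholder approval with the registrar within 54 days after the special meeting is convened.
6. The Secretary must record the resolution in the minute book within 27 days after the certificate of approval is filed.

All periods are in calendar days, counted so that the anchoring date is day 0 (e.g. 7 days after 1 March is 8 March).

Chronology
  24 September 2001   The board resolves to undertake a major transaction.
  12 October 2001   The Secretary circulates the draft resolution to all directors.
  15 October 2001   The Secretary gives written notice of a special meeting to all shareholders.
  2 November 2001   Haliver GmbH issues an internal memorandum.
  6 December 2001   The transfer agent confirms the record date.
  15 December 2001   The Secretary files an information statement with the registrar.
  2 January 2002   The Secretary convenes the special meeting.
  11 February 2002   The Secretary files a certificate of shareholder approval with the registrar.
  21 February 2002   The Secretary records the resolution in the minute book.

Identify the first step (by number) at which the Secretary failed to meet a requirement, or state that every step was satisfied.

Step 1 — counting 20 days from 24 September 2001 (when the board resolution is passed) gives a deadline of 14 October 2001; completed 12 October 2001, before the deadline.
Step 2 — must wait 10 days from 24 September 2001 (when the board resolution is passed), so not before 4 October 2001; done 15 October 2001 — permitted.
Step 3 — 8 and 28 days from 19 November 2001 (end of the 35-day hold period, which began when notice of the special meeting is given on 15 October 2001) are 27 November 2001 and 17 December 2001 respectively; done 15 December 2001 — within the window.
Step 4 — 7 and 17 days from 22 December 2001 (end of the 7-day waiting period, which began when the information statement is filed on 15 December 2001) are 29 December 2001 and 8 January 2002 respectively; 2 January 2002 falls inside that range.
Step 5 — counting 54 days from 2 January 2002 (when the special meeting is convened) gives a deadline of 25 February 2002; done 11 February 2002 — timely.
Step 6 — counting 27 days from 11 February 2002 (when the certificate of approval is filed) gives a deadline of 10 March 2002; completed 21 February 2002, before the deadline.

None — every step was satisfied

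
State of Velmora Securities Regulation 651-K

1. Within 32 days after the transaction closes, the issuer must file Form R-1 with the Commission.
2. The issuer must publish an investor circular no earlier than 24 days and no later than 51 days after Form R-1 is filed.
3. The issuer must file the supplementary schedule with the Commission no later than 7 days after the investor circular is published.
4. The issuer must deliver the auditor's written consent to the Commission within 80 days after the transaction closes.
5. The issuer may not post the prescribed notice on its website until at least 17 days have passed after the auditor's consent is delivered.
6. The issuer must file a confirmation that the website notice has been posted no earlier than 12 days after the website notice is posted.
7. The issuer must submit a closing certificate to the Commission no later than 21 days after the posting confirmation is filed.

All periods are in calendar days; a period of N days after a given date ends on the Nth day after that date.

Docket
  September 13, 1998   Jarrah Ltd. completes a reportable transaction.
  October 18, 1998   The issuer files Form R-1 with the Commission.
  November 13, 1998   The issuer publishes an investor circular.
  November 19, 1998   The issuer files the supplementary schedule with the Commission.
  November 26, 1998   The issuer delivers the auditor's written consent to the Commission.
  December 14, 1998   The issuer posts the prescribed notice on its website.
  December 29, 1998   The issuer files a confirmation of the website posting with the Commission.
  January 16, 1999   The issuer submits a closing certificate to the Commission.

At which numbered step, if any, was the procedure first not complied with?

Step 1: 32 days after September 13, 1998 (when the transaction closes) is October 15, 1998; not done until October 18, 1998, 3 days after the deadline.

Step 1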